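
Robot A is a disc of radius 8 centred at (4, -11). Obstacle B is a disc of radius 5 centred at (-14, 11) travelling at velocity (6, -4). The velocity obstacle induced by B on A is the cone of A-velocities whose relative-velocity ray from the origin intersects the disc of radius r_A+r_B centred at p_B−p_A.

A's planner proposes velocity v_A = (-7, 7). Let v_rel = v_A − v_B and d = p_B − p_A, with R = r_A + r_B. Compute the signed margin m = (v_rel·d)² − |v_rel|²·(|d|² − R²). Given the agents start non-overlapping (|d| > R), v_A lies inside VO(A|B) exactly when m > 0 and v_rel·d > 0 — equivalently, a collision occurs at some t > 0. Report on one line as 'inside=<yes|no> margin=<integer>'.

d = (-18, 22),  |d|² = 808;  R = 8+5 = 13,  c = 808−13² = 639
v_rel = (-13, 11),  |v_rel|² = 290;  v_rel·d = (-13)·(-18) + (11)·(22) = 476
290·t² − 952·t + 639 = 0  ⇒  m = 476² − 290·639 = 41266
m = 41266 > 0,  v_rel·d = 476 > 0  ⇒  inside

inside=yes margin=41266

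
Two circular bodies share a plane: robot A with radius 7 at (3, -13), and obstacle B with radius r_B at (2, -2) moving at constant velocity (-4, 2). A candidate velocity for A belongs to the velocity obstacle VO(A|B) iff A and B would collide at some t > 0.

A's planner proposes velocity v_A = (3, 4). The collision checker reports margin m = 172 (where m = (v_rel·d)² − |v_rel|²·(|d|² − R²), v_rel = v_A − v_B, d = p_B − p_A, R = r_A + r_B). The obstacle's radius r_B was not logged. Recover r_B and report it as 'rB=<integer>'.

m = 172
d = (-1, 11);  v_rel = (7, 2),  |v_rel|² = 53
v_rel×d = (7)·(11) − (2)·(-1) = 79
since m = R²·53 − 79²:  R² = (6241 + 172) / 53 = 121
R = √121 = 11  ⇒  r_B = 11 − 7 = 4

rB=4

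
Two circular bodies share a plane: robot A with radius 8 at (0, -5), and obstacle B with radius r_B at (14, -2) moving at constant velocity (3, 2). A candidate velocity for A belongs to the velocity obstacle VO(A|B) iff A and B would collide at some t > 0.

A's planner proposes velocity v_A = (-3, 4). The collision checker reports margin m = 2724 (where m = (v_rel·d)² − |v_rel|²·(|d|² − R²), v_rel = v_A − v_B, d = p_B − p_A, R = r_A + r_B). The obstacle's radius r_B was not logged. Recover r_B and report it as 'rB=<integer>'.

m = 2724
d = (14, 3);  v_rel = (-6, 2),  |v_rel|² = 40
v_rel×d = (-6)·(3) − (2)·(14) = -46
since m = R²·40 − (-46)²:  R² = (2116 + 2724) / 40 = 121
R = √121 = 11  ⇒  r_B = 11 − 8 = 3

rB=3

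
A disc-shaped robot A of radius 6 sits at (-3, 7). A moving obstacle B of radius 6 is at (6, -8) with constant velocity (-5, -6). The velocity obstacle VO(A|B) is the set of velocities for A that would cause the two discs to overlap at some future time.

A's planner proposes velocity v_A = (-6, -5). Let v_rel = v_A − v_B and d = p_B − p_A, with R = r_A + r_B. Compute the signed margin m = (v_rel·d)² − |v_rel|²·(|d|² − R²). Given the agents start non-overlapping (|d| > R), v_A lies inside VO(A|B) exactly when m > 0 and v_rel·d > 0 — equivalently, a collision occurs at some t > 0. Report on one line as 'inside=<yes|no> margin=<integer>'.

d = (9, -15),  |d|² = 306;  R = 6+6 = 12,  c = 306−12² = 162
v_rel = (-1, 1),  |v_rel|² = 2;  v_rel·d = (-1)·(9) + (1)·(-15) = -24
2·t² + 48·t + 162 = 0  ⇒  m = (-24)² − 2·162 = 252
m = 252 > 0,  v_rel·d = -24 < 0  ⇒  outside

inside=no margin=252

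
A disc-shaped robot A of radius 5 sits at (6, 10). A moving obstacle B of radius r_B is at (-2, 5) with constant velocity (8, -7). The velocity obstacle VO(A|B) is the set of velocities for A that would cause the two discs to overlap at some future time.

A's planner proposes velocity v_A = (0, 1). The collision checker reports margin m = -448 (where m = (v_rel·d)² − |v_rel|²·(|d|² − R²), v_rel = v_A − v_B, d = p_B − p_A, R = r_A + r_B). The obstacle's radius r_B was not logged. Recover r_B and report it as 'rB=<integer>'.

m = -448
d = (-8, -5);  v_rel = (-8, 8),  |v_rel|² = 128
v_rel×d = (-8)·(-5) − (8)·(-8) = 104
since m = R²·128 − 104²:  R² = (10816 + -448) / 128 = 81
R = √81 = 9  ⇒  r_B = 9 − 5 = 4

rB=4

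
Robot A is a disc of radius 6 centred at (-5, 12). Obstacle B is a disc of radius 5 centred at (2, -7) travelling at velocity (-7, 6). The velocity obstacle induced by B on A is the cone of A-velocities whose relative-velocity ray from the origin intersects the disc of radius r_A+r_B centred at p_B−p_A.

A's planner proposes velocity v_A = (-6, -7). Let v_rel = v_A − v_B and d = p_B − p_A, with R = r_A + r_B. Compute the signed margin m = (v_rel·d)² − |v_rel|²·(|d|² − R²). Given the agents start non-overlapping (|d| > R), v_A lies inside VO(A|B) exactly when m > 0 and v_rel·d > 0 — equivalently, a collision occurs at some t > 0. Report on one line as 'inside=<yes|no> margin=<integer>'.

d = (7, -19),  |d|² = 410;  R = 6+5 = 11,  c = 410−11² = 289
v_rel = (1, -13),  |v_rel|² = 170;  v_rel·d = (1)·(7) + (-13)·(-19) = 254
170·t² − 508·t + 289 = 0  ⇒  m = 254² − 170·289 = 15386
m = 15386 > 0,  v_rel·d = 254 > 0  ⇒  inside

inside=yes margin=15386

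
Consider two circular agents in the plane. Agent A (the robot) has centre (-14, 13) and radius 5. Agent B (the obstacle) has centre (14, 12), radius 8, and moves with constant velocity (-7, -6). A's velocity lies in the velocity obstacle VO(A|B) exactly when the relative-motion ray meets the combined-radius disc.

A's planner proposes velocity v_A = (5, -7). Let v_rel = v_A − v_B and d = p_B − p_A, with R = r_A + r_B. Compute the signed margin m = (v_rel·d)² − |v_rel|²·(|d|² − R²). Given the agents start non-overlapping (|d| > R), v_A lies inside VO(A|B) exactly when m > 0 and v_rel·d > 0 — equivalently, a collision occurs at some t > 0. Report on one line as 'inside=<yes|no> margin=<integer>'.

d = (28, -1),  |d|² = 785;  R = 5+8 = 13,  c = 785−13² = 616
v_rel = (12, -1),  |v_rel|² = 145;  v_rel·d = (12)·(28) + (-1)·(-1) = 337
145·t² − 674·t + 616 = 0  ⇒  m = 337² − 145·616 = 24249
m = 24249 > 0,  v_rel·d = 337 > 0  ⇒  inside

inside=yes margin=24249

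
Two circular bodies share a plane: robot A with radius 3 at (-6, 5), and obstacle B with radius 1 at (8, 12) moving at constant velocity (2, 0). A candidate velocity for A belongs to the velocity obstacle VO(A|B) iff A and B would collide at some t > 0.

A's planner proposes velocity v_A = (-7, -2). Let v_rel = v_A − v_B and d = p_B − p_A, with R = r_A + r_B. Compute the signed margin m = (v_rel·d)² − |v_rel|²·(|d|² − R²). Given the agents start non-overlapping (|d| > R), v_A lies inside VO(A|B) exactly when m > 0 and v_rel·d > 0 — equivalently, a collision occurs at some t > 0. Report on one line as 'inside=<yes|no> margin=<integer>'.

d = (14, 7),  |d|² = 245;  R = 3+1 = 4,  c = 245−4² = 229
v_rel = (-9, -2),  |v_rel|² = 85;  v_rel·d = (-9)·(14) + (-2)·(7) = -140
85·t² + 280·t + 229 = 0  ⇒  m = (-140)² − 85·229 = 135
m = 135 > 0,  v_rel·d = -140 < 0  ⇒  outside

inside=no margin=135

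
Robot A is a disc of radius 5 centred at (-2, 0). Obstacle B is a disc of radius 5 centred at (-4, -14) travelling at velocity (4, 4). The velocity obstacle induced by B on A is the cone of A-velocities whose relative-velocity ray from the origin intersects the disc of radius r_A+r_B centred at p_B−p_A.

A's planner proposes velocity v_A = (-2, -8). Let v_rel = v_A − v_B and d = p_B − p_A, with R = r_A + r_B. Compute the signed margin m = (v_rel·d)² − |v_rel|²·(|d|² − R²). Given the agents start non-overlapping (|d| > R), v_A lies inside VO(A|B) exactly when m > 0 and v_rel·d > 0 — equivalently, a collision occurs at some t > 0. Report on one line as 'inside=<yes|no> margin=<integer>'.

d = (-2, -14),  |d|² = 200;  R = 5+5 = 10,  c = 200−10² = 100
v_rel = (-6, -12),  |v_rel|² = 180;  v_rel·d = (-6)·(-2) + (-12)·(-14) = 180
180·t² − 360·t + 100 = 0  ⇒  m = 180² − 180·100 = 14400
m = 14400 > 0,  v_rel·d = 180 > 0  ⇒  inside

inside=yes margin=14400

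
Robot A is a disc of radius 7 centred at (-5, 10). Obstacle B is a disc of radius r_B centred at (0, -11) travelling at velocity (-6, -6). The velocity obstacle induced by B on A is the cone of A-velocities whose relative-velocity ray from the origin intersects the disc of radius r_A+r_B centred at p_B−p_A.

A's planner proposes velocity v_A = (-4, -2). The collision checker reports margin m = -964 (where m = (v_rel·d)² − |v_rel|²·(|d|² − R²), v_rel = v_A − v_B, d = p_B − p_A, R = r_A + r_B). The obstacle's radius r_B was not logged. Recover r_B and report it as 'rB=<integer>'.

m = -964
d = (5, -21);  v_rel = (2, 4),  |v_rel|² = 20
v_rel×d = (2)·(-21) − (4)·(5) = -62
since m = R²·20 − (-62)²:  R² = (3844 + -964) / 20 = 144
R = √144 = 12  ⇒  r_B = 12 − 7 = 5

rB=5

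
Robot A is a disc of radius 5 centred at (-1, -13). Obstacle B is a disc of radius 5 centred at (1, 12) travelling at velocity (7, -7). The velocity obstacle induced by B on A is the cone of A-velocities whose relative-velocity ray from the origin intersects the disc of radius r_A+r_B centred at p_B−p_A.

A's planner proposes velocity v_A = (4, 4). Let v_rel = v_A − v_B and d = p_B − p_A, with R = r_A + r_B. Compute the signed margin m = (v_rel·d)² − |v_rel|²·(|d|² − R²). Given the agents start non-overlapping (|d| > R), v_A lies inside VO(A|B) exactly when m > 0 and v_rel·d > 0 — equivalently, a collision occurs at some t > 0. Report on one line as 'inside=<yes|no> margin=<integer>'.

d = (2, 25),  |d|² = 629;  R = 5+5 = 10,  c = 629−10² = 529
v_rel = (-3, 11),  |v_rel|² = 130;  v_rel·d = (-3)·(2) + (11)·(25) = 269
130·t² − 538·t + 529 = 0  ⇒  m = 269² − 130·529 = 3591
m = 3591 > 0,  v_rel·d = 269 > 0  ⇒  inside

inside=yes margin=3591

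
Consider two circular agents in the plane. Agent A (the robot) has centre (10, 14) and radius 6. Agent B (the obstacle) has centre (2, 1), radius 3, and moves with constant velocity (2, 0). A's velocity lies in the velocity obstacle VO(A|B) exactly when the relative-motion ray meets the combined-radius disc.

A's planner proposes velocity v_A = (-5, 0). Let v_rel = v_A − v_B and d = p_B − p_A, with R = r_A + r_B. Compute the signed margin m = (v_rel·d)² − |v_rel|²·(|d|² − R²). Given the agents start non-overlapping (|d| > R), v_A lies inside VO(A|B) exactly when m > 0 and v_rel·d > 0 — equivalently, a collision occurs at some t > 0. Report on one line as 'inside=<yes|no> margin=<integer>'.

d = (-8, -13),  |d|² = 233;  R = 6+3 = 9,  c = 233−9² = 152
v_rel = (-7, 0),  |v_rel|² = 49;  v_rel·d = (-7)·(-8) + (0)·(-13) = 56
49·t² − 112·t + 152 = 0  ⇒  m = 56² − 49·152 = -4312
m = -4312 < 0,  v_rel·d = 56 > 0  ⇒  outside

inside=no margin=-4312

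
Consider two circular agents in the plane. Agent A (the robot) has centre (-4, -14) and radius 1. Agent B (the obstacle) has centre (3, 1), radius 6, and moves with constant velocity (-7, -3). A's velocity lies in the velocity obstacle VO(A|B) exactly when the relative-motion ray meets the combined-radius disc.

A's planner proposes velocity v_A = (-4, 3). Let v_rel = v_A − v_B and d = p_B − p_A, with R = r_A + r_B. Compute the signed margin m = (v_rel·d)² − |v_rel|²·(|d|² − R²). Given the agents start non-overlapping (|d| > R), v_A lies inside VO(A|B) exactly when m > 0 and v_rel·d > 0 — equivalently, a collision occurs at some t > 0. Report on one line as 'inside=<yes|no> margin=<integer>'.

d = (7, 15),  |d|² = 274;  R = 1+6 = 7,  c = 274−7² = 225
v_rel = (3, 6),  |v_rel|² = 45;  v_rel·d = (3)·(7) + (6)·(15) = 111
45·t² − 222·t + 225 = 0  ⇒  m = 111² − 45·225 = 2196
m = 2196 > 0,  v_rel·d = 111 > 0  ⇒  inside

inside=yes margin=2196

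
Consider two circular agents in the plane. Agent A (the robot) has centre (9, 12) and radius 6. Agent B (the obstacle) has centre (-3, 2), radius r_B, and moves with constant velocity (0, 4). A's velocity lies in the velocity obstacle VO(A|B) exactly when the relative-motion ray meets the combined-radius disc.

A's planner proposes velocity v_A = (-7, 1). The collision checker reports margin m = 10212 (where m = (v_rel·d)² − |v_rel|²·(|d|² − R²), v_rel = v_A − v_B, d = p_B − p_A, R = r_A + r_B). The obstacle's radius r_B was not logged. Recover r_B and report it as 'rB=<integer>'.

m = 10212
d = (-12, -10);  v_rel = (-7, -3),  |v_rel|² = 58
v_rel×d = (-7)·(-10) − (-3)·(-12) = 34
since m = R²·58 − 34²:  R² = (1156 + 10212) / 58 = 196
R = √196 = 14  ⇒  r_B = 14 − 6 = 8

rB=8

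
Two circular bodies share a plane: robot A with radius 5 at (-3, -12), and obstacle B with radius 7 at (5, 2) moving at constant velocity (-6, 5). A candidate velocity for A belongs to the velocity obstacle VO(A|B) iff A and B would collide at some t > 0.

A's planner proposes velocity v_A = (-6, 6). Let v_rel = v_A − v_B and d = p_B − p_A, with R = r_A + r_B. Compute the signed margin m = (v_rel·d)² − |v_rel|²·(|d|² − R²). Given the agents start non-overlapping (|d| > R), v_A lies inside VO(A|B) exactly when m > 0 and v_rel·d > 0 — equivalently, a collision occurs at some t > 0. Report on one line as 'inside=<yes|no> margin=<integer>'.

d = (8, 14),  |d|² = 260;  R = 5+7 = 12,  c = 260−12² = 116
v_rel = (0, 1),  |v_rel|² = 1;  v_rel·d = (0)·(8) + (1)·(14) = 14
1·t² − 28·t + 116 = 0  ⇒  m = 14² − 1·116 = 80
m = 80 > 0,  v_rel·d = 14 > 0  ⇒  inside

inside=yes margin=80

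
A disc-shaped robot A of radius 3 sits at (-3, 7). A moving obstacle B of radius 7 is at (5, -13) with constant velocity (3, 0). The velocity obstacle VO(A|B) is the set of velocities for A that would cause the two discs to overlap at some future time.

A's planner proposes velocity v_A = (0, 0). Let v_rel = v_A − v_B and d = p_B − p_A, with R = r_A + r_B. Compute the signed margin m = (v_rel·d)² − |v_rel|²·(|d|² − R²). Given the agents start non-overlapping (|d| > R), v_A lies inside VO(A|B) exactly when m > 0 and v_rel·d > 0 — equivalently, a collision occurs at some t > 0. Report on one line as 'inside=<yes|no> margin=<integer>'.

d = (8, -20),  |d|² = 464;  R = 3+7 = 10,  c = 464−10² = 364
v_rel = (-3, 0),  |v_rel|² = 9;  v_rel·d = (-3)·(8) + (0)·(-20) = -24
9·t² + 48·t + 364 = 0  ⇒  m = (-24)² − 9·364 = -2700
m = -2700 < 0,  v_rel·d = -24 < 0  ⇒  outside

inside=no margin=-2700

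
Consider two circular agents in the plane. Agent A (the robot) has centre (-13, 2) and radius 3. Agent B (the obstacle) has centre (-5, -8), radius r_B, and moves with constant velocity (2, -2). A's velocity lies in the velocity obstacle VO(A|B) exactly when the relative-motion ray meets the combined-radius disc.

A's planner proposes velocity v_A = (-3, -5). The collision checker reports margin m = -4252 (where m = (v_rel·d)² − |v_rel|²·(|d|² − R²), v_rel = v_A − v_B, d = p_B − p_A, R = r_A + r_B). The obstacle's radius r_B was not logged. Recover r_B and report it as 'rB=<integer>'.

m = -4252
d = (8, -10);  v_rel = (-5, -3),  |v_rel|² = 34
v_rel×d = (-5)·(-10) − (-3)·(8) = 74
since m = R²·34 − 74²:  R² = (5476 + -4252) / 34 = 36
R = √36 = 6  ⇒  r_B = 6 − 3 = 3

rB=3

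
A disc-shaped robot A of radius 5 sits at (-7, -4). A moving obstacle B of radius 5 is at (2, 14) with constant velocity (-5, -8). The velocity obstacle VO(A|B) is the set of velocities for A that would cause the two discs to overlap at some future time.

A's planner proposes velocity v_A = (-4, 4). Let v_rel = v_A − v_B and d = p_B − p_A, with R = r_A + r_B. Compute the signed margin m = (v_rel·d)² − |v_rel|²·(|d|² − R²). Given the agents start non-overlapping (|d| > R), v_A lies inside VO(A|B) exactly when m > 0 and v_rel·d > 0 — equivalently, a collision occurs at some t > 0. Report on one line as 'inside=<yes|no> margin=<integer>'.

d = (9, 18),  |d|² = 405;  R = 5+5 = 10,  c = 405−10² = 305
v_rel = (1, 12),  |v_rel|² = 145;  v_rel·d = (1)·(9) + (12)·(18) = 225
145·t² − 450·t + 305 = 0  ⇒  m = 225² − 145·305 = 6400
m = 6400 > 0,  v_rel·d = 225 > 0  ⇒  inside

inside=yes margin=6400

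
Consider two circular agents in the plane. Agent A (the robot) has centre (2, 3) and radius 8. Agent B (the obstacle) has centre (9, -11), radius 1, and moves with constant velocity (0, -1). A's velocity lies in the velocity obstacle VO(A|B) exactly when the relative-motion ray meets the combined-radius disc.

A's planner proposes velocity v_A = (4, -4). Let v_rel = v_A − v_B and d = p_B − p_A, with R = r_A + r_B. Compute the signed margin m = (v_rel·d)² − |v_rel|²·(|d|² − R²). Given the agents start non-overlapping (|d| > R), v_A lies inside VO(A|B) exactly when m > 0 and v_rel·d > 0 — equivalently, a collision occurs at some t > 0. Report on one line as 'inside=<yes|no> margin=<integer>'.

d = (7, -14),  |d|² = 245;  R = 8+1 = 9,  c = 245−9² = 164
v_rel = (4, -3),  |v_rel|² = 25;  v_rel·d = (4)·(7) + (-3)·(-14) = 70
25·t² − 140·t + 164 = 0  ⇒  m = 70² − 25·164 = 800
m = 800 > 0,  v_rel·d = 70 > 0  ⇒  inside

inside=yes margin=800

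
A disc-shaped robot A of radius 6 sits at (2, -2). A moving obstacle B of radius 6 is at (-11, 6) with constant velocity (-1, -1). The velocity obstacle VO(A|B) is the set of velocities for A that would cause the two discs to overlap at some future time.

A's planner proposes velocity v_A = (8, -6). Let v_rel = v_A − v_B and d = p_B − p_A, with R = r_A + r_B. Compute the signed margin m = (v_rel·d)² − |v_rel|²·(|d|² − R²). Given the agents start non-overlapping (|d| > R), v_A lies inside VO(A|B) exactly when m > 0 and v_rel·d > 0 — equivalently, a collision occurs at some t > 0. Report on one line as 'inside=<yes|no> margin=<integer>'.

d = (-13, 8),  |d|² = 233;  R = 6+6 = 12,  c = 233−12² = 89
v_rel = (9, -5),  |v_rel|² = 106;  v_rel·d = (9)·(-13) + (-5)·(8) = -157
106·t² + 314·t + 89 = 0  ⇒  m = (-157)² − 106·89 = 15215
m = 15215 > 0,  v_rel·d = -157 < 0  ⇒  outside

inside=no margin=15215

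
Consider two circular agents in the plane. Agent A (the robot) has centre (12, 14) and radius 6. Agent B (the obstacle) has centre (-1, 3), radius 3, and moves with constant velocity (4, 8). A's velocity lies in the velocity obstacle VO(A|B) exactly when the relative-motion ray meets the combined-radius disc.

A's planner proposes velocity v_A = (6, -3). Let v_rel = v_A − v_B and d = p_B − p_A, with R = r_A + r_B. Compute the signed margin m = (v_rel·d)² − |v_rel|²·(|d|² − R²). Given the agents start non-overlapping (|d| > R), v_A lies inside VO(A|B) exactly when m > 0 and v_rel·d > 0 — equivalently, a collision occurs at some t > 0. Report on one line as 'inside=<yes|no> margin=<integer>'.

d = (-13, -11),  |d|² = 290;  R = 6+3 = 9,  c = 290−9² = 209
v_rel = (2, -11),  |v_rel|² = 125;  v_rel·d = (2)·(-13) + (-11)·(-11) = 95
125·t² − 190·t + 209 = 0  ⇒  m = 95² − 125·209 = -17100
m = -17100 < 0,  v_rel·d = 95 > 0  ⇒  outside

inside=no margin=-17100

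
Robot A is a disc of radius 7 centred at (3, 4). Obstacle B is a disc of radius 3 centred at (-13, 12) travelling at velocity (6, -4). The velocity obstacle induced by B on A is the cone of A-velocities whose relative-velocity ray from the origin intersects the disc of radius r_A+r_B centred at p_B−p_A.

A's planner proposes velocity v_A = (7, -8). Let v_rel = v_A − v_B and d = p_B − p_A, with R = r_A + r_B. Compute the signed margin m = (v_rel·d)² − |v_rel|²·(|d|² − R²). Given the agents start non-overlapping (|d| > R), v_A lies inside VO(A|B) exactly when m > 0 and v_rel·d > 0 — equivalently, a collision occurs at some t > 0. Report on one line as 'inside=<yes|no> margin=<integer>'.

d = (-16, 8),  |d|² = 320;  R = 7+3 = 10,  c = 320−10² = 220
v_rel = (1, -4),  |v_rel|² = 17;  v_rel·d = (1)·(-16) + (-4)·(8) = -48
17·t² + 96·t + 220 = 0  ⇒  m = (-48)² − 17·220 = -1436
m = -1436 < 0,  v_rel·d = -48 < 0  ⇒  outside

inside=no margin=-1436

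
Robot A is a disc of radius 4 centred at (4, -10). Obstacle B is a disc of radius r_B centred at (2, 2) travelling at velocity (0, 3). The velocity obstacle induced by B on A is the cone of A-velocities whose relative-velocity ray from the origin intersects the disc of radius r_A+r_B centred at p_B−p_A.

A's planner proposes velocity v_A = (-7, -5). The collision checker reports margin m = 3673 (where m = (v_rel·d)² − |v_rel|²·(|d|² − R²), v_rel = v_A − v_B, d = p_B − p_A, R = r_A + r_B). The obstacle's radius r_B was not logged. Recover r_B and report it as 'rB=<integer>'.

m = 3673
d = (-2, 12);  v_rel = (-7, -8),  |v_rel|² = 113
v_rel×d = (-7)·(12) − (-8)·(-2) = -100
since m = R²·113 − (-100)²:  R² = (10000 + 3673) / 113 = 121
R = √121 = 11  ⇒  r_B = 11 − 4 = 7

rB=7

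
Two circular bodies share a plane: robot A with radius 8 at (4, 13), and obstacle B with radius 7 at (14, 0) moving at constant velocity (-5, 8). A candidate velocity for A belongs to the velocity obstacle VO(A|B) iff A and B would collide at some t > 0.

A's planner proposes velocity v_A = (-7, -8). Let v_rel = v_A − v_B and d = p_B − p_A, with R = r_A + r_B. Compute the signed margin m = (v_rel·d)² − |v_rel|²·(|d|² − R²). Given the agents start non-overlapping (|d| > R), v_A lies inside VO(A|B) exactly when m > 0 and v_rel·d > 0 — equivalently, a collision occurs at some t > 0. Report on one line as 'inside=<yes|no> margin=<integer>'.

d = (10, -13),  |d|² = 269;  R = 8+7 = 15,  c = 269−15² = 44
v_rel = (-2, -16),  |v_rel|² = 260;  v_rel·d = (-2)·(10) + (-16)·(-13) = 188
260·t² − 376·t + 44 = 0  ⇒  m = 188² − 260·44 = 23904
m = 23904 > 0,  v_rel·d = 188 > 0  ⇒  inside

inside=yes margin=23904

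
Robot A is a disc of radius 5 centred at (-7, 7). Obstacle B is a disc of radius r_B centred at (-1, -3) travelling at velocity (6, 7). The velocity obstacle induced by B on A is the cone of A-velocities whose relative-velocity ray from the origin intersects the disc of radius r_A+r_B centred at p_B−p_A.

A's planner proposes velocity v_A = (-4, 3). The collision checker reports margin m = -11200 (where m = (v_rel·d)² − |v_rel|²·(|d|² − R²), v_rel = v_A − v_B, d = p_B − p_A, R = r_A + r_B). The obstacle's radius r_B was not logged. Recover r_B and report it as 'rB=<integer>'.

m = -11200
d = (6, -10);  v_rel = (-10, -4),  |v_rel|² = 116
v_rel×d = (-10)·(-10) − (-4)·(6) = 124
since m = R²·116 − 124²:  R² = (15376 + -11200) / 116 = 36
R = √36 = 6  ⇒  r_B = 6 − 5 = 1

rB=1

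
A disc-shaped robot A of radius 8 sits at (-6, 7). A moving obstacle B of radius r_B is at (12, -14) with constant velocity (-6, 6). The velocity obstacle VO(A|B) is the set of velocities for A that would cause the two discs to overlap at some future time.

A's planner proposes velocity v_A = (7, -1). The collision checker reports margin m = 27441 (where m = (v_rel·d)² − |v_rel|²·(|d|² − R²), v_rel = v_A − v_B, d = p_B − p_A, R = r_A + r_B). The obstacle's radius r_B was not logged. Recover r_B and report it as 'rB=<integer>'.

m = 27441
d = (18, -21);  v_rel = (13, -7),  |v_rel|² = 218
v_rel×d = (13)·(-21) − (-7)·(18) = -147
since m = R²·218 − (-147)²:  R² = (21609 + 27441) / 218 = 225
R = √225 = 15  ⇒  r_B = 15 − 8 = 7

rB=7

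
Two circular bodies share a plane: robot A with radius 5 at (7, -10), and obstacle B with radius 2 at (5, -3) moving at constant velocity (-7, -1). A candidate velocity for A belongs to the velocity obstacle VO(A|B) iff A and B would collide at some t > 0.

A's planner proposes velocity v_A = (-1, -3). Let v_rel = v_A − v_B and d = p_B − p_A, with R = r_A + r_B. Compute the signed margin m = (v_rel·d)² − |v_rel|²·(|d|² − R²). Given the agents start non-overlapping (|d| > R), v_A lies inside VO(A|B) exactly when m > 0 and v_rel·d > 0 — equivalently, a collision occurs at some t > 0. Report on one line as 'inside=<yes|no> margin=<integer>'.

d = (-2, 7),  |d|² = 53;  R = 5+2 = 7,  c = 53−7² = 4
v_rel = (6, -2),  |v_rel|² = 40;  v_rel·d = (6)·(-2) + (-2)·(7) = -26
40·t² + 52·t + 4 = 0  ⇒  m = (-26)² − 40·4 = 516
m = 516 > 0,  v_rel·d = -26 < 0  ⇒  outside

inside=no margin=516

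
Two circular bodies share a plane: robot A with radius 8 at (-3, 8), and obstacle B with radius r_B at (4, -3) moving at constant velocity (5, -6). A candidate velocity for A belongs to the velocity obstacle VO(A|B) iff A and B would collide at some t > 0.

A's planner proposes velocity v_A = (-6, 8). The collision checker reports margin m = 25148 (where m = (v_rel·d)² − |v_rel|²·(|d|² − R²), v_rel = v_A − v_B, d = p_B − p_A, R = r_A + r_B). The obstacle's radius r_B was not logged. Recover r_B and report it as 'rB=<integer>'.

m = 25148
d = (7, -11);  v_rel = (-11, 14),  |v_rel|² = 317
v_rel×d = (-11)·(-11) − (14)·(7) = 23
since m = R²·317 − 23²:  R² = (529 + 25148) / 317 = 81
R = √81 = 9  ⇒  r_B = 9 − 8 = 1

rB=1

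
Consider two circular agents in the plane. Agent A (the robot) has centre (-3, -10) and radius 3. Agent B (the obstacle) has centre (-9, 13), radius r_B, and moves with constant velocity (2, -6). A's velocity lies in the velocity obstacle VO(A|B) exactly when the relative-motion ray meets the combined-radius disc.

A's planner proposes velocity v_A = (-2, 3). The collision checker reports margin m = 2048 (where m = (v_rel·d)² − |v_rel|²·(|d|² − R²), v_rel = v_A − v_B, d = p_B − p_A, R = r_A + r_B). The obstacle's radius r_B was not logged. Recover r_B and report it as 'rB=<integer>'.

m = 2048
d = (-6, 23);  v_rel = (-4, 9),  |v_rel|² = 97
v_rel×d = (-4)·(23) − (9)·(-6) = -38
since m = R²·97 − (-38)²:  R² = (1444 + 2048) / 97 = 36
R = √36 = 6  ⇒  r_B = 6 − 3 = 3

rB=3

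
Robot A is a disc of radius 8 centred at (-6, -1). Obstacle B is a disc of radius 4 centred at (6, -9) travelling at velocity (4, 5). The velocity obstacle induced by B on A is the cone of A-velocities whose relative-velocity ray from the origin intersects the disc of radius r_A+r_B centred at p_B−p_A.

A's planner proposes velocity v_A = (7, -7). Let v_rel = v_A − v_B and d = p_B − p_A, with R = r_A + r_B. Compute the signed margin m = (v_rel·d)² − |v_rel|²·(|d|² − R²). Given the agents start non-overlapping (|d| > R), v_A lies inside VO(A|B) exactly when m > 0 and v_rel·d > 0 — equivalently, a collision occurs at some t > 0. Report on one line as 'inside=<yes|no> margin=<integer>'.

d = (12, -8),  |d|² = 208;  R = 8+4 = 12,  c = 208−12² = 64
v_rel = (3, -12),  |v_rel|² = 153;  v_rel·d = (3)·(12) + (-12)·(-8) = 132
153·t² − 264·t + 64 = 0  ⇒  m = 132² − 153·64 = 7632
m = 7632 > 0,  v_rel·d = 132 > 0  ⇒  inside

inside=yes margin=7632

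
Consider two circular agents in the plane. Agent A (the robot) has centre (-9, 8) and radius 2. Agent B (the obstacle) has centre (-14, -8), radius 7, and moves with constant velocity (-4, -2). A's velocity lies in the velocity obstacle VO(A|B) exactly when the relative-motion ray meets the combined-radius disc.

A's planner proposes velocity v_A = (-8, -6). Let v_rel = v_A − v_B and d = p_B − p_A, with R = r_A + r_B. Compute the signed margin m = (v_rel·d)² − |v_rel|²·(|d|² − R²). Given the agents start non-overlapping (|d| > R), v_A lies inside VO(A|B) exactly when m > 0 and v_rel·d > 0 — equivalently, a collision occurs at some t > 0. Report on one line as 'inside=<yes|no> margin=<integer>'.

d = (-5, -16),  |d|² = 281;  R = 2+7 = 9,  c = 281−9² = 200
v_rel = (-4, -4),  |v_rel|² = 32;  v_rel·d = (-4)·(-5) + (-4)·(-16) = 84
32·t² − 168·t + 200 = 0  ⇒  m = 84² − 32·200 = 656
m = 656 > 0,  v_rel·d = 84 > 0  ⇒  inside

inside=yes margin=656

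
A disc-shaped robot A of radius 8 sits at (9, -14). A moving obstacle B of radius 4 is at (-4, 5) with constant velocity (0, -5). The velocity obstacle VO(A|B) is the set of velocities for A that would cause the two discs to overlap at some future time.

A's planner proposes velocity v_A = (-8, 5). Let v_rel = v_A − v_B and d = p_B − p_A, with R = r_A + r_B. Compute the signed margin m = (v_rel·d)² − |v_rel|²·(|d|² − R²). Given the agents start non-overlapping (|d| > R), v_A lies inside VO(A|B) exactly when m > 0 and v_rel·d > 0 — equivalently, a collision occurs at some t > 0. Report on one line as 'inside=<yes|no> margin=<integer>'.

d = (-13, 19),  |d|² = 530;  R = 8+4 = 12,  c = 530−12² = 386
v_rel = (-8, 10),  |v_rel|² = 164;  v_rel·d = (-8)·(-13) + (10)·(19) = 294
164·t² − 588·t + 386 = 0  ⇒  m = 294² − 164·386 = 23132
m = 23132 > 0,  v_rel·d = 294 > 0  ⇒  inside

inside=yes margin=23132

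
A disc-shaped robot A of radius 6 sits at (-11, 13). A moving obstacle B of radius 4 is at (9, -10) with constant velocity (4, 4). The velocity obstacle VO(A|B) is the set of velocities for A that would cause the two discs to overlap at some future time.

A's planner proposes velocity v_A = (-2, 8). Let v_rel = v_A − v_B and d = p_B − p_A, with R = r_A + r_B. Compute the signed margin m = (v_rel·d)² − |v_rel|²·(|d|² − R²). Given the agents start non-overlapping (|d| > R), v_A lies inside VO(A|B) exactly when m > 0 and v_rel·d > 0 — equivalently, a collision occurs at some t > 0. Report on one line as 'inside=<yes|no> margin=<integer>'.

d = (20, -23),  |d|² = 929;  R = 6+4 = 10,  c = 929−10² = 829
v_rel = (-6, 4),  |v_rel|² = 52;  v_rel·d = (-6)·(20) + (4)·(-23) = -212
52·t² + 424·t + 829 = 0  ⇒  m = (-212)² − 52·829 = 1836
m = 1836 > 0,  v_rel·d = -212 < 0  ⇒  outside

inside=no margin=1836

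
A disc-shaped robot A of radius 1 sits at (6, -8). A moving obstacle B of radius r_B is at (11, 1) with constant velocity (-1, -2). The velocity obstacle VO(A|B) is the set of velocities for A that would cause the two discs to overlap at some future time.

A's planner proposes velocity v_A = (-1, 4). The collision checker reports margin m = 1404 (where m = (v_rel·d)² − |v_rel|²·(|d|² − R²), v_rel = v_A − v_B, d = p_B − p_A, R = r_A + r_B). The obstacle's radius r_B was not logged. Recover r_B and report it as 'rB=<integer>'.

m = 1404
d = (5, 9);  v_rel = (0, 6),  |v_rel|² = 36
v_rel×d = (0)·(9) − (6)·(5) = -30
since m = R²·36 − (-30)²:  R² = (900 + 1404) / 36 = 64
R = √64 = 8  ⇒  r_B = 8 − 1 = 7

rB=7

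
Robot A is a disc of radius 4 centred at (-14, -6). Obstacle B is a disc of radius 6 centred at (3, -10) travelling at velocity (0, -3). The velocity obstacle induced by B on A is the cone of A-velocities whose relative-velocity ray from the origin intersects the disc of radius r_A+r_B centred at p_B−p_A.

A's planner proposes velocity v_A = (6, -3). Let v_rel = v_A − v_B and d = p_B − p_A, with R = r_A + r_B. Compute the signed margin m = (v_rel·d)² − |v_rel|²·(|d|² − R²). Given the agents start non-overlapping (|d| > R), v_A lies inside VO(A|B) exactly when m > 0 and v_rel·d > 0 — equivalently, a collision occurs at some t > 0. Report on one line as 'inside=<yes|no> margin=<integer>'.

d = (17, -4),  |d|² = 305;  R = 4+6 = 10,  c = 305−10² = 205
v_rel = (6, 0),  |v_rel|² = 36;  v_rel·d = (6)·(17) + (0)·(-4) = 102
36·t² − 204·t + 205 = 0  ⇒  m = 102² − 36·205 = 3024
m = 3024 > 0,  v_rel·d = 102 > 0  ⇒  inside

inside=yes margin=3024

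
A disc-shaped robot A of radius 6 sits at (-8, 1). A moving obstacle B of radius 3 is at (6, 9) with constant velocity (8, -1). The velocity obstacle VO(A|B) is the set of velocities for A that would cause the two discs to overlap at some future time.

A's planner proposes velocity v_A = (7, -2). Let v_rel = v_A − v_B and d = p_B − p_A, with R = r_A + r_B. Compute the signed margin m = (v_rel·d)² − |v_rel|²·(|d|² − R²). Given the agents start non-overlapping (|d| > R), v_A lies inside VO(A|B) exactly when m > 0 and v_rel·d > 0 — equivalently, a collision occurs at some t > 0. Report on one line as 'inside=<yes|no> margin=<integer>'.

d = (14, 8),  |d|² = 260;  R = 6+3 = 9,  c = 260−9² = 179
v_rel = (-1, -1),  |v_rel|² = 2;  v_rel·d = (-1)·(14) + (-1)·(8) = -22
2·t² + 44·t + 179 = 0  ⇒  m = (-22)² − 2·179 = 126
m = 126 > 0,  v_rel·d = -22 < 0  ⇒  outside

inside=no margin=126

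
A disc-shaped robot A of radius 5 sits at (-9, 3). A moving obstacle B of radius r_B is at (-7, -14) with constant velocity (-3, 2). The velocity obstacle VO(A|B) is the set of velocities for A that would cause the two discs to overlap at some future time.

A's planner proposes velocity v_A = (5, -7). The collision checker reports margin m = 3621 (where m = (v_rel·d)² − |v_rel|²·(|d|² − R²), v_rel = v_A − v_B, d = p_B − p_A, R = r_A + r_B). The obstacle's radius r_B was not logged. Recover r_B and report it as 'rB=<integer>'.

m = 3621
d = (2, -17);  v_rel = (8, -9),  |v_rel|² = 145
v_rel×d = (8)·(-17) − (-9)·(2) = -118
since m = R²·145 − (-118)²:  R² = (13924 + 3621) / 145 = 121
R = √121 = 11  ⇒  r_B = 11 − 5 = 6

rB=6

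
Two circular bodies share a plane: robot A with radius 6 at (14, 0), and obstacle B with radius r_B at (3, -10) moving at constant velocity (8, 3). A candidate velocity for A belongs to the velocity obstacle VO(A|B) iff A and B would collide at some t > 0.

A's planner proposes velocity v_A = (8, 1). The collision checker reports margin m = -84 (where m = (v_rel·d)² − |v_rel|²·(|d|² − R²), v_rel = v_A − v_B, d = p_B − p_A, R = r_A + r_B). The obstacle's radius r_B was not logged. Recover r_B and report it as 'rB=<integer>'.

m = -84
d = (-11, -10);  v_rel = (0, -2),  |v_rel|² = 4
v_rel×d = (0)·(-10) − (-2)·(-11) = -22
since m = R²·4 − (-22)²:  R² = (484 + -84) / 4 = 100
R = √100 = 10  ⇒  r_B = 10 − 6 = 4

rB=4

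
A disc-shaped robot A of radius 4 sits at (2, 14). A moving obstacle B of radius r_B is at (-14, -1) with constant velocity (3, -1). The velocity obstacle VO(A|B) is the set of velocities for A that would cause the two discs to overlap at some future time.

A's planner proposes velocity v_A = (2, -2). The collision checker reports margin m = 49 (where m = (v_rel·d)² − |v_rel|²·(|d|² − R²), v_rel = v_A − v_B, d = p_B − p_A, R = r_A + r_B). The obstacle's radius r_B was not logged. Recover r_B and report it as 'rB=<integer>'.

m = 49
d = (-16, -15);  v_rel = (-1, -1),  |v_rel|² = 2
v_rel×d = (-1)·(-15) − (-1)·(-16) = -1
since m = R²·2 − (-1)²:  R² = (1 + 49) / 2 = 25
R = √25 = 5  ⇒  r_B = 5 − 4 = 1

rB=1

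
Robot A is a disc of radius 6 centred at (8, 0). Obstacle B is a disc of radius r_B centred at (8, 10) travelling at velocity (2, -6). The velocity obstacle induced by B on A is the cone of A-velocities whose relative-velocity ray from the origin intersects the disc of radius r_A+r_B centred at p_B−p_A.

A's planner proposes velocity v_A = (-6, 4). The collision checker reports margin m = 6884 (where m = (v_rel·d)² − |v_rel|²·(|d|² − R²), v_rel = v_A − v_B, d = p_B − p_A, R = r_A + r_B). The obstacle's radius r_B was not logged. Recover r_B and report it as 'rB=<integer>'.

m = 6884
d = (0, 10);  v_rel = (-8, 10),  |v_rel|² = 164
v_rel×d = (-8)·(10) − (10)·(0) = -80
since m = R²·164 − (-80)²:  R² = (6400 + 6884) / 164 = 81
R = √81 = 9  ⇒  r_B = 9 − 6 = 3

rB=3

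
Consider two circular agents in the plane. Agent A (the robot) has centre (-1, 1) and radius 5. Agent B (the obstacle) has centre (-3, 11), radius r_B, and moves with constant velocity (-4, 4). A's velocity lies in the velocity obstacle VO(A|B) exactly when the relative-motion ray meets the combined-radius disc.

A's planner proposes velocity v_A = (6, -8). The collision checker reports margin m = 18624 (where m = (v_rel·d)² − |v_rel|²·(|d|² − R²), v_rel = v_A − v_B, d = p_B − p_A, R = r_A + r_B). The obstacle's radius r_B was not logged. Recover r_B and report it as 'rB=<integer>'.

m = 18624
d = (-2, 10);  v_rel = (10, -12),  |v_rel|² = 244
v_rel×d = (10)·(10) − (-12)·(-2) = 76
since m = R²·244 − 76²:  R² = (5776 + 18624) / 244 = 100
R = √100 = 10  ⇒  r_B = 10 − 5 = 5

rB=5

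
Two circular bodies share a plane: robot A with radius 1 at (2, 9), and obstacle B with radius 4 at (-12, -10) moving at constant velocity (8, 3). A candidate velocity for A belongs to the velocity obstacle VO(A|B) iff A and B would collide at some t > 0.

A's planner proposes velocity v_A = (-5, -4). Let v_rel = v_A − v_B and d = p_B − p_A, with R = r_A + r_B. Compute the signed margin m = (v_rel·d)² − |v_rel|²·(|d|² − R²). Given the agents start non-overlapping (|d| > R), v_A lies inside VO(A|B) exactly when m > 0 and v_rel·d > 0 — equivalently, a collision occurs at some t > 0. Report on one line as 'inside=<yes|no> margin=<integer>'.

d = (-14, -19),  |d|² = 557;  R = 1+4 = 5,  c = 557−5² = 532
v_rel = (-13, -7),  |v_rel|² = 218;  v_rel·d = (-13)·(-14) + (-7)·(-19) = 315
218·t² − 630·t + 532 = 0  ⇒  m = 315² − 218·532 = -16751
m = -16751 < 0,  v_rel·d = 315 > 0  ⇒  outside

inside=no margin=-16751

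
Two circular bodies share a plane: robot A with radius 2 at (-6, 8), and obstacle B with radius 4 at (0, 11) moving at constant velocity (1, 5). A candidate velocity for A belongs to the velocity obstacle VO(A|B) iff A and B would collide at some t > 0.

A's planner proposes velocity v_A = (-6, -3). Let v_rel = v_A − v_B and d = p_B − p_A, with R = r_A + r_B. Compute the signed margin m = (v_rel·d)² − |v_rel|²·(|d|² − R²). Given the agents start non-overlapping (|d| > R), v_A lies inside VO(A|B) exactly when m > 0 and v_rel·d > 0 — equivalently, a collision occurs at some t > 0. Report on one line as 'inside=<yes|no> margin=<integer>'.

d = (6, 3),  |d|² = 45;  R = 2+4 = 6,  c = 45−6² = 9
v_rel = (-7, -8),  |v_rel|² = 113;  v_rel·d = (-7)·(6) + (-8)·(3) = -66
113·t² + 132·t + 9 = 0  ⇒  m = (-66)² − 113·9 = 3339
m = 3339 > 0,  v_rel·d = -66 < 0  ⇒  outside

inside=no margin=3339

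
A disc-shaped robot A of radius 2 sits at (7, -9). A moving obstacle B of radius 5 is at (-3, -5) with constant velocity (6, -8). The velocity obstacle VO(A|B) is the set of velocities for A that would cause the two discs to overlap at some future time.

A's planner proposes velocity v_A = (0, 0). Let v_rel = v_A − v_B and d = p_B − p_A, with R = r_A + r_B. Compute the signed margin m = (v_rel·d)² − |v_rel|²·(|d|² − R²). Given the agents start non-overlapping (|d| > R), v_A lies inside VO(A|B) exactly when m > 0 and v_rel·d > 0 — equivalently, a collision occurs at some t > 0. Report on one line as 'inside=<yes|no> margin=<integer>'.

d = (-10, 4),  |d|² = 116;  R = 2+5 = 7,  c = 116−7² = 67
v_rel = (-6, 8),  |v_rel|² = 100;  v_rel·d = (-6)·(-10) + (8)·(4) = 92
100·t² − 184·t + 67 = 0  ⇒  m = 92² − 100·67 = 1764
m = 1764 > 0,  v_rel·d = 92 > 0  ⇒  inside

inside=yes margin=1764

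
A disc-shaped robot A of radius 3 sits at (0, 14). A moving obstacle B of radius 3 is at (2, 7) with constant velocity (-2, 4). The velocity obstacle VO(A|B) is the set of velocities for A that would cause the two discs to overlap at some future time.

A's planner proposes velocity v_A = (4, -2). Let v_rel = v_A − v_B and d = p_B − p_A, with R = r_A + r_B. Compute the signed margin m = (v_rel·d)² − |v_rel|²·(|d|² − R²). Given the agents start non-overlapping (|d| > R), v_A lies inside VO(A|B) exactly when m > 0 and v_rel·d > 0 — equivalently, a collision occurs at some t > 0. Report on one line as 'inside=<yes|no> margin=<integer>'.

d = (2, -7),  |d|² = 53;  R = 3+3 = 6,  c = 53−6² = 17
v_rel = (6, -6),  |v_rel|² = 72;  v_rel·d = (6)·(2) + (-6)·(-7) = 54
72·t² − 108·t + 17 = 0  ⇒  m = 54² − 72·17 = 1692
m = 1692 > 0,  v_rel·d = 54 > 0  ⇒  inside

inside=yes margin=1692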